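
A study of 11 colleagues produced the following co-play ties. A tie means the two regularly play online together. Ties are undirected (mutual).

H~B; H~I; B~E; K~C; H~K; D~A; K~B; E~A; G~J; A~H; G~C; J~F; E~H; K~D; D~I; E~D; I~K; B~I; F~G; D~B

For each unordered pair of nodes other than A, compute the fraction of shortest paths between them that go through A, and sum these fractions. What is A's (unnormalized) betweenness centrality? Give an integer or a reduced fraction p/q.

Pairs whose geodesics pass through A — D–H: 1/5.
All other pairs contribute 0.
Summing the contributions gives betweenness(A) = 1/5.

1/5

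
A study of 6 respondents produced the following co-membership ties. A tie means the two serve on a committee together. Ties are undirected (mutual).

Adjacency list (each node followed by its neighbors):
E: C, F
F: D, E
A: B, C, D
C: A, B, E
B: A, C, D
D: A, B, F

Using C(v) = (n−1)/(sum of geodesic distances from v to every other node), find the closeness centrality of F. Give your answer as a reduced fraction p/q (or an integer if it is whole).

5/8

Distances from F: A:2, B:2, C:2, D:1, E:1. Sum = 8.
n = 6, so closeness = 5/8.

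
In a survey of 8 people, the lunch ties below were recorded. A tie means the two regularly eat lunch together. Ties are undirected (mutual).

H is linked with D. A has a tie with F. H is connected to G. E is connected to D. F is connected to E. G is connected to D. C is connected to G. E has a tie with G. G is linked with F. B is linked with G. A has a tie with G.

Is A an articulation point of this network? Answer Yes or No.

No

Even without A, every remaining node can still reach every other (the residual graph is connected), so A is not a cut vertex.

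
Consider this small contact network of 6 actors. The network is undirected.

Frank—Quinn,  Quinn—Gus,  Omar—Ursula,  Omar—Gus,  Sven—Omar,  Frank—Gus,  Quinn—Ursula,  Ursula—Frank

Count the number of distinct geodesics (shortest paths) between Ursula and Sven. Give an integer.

1

The shortest distance is 2, and the only length-2 path is Ursula–Omar–Sven. So there is exactly 1 shortest path.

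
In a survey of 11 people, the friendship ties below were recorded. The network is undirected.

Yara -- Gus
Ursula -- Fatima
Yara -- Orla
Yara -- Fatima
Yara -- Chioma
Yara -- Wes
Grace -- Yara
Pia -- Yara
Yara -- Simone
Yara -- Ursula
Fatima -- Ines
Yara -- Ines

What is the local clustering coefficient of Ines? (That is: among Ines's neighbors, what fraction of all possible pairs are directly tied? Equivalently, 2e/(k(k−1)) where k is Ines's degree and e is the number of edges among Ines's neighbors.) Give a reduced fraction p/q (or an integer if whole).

1

Ines's neighbors: Fatima and Yara (k = 2).
Possible neighbor pairs: C(2,2) = 1. Edges among them: Fatima–Yara → e = 1.
Clustering(Ines) = 1/1.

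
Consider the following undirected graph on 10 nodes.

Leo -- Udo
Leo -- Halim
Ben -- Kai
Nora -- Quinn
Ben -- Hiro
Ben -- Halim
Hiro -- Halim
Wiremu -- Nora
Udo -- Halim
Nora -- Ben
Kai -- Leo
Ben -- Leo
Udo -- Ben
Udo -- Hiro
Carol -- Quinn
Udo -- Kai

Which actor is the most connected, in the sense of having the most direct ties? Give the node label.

Ben

Degrees — Ben:6, Carol:1, Halim:4, Hiro:3, Kai:3, Leo:4, Nora:3, Quinn:2, Udo:5, Wiremu:1.
The maximum is 6, attained only by Ben.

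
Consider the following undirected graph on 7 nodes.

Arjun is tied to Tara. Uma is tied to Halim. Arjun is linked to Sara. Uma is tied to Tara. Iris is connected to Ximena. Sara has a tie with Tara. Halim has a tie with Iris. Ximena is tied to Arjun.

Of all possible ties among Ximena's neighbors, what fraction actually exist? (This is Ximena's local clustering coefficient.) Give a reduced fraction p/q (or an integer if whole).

0

Ximena's neighbors: Arjun and Iris (k = 2).
Possible neighbor pairs: C(2,2) = 1. Edges among them: none → e = 0.
Clustering(Ximena) = 0/1.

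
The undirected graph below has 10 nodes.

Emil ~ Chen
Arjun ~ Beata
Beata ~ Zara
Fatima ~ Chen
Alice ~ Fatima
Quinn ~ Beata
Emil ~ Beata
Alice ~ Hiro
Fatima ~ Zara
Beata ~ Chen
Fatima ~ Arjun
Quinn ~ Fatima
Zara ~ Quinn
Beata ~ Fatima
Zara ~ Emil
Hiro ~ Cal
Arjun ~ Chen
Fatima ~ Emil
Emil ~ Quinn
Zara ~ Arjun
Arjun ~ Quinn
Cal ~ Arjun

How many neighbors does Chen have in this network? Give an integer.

Chen is directly tied to Arjun, Beata, Emil, and Fatima. That is 4 neighbors, so the degree of Chen is 4.

4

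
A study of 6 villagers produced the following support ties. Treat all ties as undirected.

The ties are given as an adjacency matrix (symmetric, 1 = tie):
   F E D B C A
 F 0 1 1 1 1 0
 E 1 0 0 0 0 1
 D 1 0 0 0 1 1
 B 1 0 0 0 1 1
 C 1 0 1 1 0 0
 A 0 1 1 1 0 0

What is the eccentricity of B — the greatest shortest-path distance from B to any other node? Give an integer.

Distances from B: A:1, C:1, D:2, E:2, F:1.
The largest is 2 (to E and D), so the eccentricity of B is 2.

2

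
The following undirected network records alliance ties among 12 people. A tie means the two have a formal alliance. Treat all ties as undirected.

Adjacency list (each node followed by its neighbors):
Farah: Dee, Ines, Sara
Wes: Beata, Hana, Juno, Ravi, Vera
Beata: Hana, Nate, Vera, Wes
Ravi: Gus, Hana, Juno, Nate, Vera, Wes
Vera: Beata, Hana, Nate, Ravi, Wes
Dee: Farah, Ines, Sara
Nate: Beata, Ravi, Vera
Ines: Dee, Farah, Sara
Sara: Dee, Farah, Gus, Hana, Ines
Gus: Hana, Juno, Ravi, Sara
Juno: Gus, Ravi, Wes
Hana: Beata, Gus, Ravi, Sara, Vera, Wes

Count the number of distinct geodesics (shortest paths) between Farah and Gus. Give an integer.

The shortest distance is 2, and the only length-2 path is Farah–Sara–Gus. So there is exactly 1 shortest path.

1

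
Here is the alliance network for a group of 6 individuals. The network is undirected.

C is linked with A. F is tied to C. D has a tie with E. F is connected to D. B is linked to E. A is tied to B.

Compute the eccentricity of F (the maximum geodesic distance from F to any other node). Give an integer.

Distances from F: A:2, B:3, C:1, D:1, E:2.
The largest is 3 (to B), so the eccentricity of F is 3.

3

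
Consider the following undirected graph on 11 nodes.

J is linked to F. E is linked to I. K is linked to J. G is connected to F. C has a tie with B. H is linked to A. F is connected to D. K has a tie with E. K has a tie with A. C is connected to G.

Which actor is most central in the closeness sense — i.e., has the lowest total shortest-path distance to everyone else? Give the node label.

Farness (sum of distances to all others) for each node — A:31, B:45, C:36, D:33, E:31, F:24, G:29, H:40, I:40, J:23, K:24.
The smallest farness is 23, for J, so J has the highest closeness.

J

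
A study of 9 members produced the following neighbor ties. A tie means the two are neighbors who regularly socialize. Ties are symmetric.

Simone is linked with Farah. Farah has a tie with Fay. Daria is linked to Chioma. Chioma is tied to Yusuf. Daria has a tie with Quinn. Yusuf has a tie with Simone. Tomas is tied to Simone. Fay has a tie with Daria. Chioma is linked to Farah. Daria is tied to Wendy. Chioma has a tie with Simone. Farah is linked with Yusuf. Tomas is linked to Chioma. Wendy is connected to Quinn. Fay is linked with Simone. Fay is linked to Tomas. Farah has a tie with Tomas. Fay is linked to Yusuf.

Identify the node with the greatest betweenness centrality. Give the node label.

Daria

Unnormalized betweenness of each node: Chioma:25/4, Daria:61/5, Farah:9/20, Fay:25/4, Quinn:0, Simone:9/20, Tomas:1/5, Wendy:0, Yusuf:1/5.
Daria has the largest value, 61/5, making it the main broker — the node through which the most shortest paths run.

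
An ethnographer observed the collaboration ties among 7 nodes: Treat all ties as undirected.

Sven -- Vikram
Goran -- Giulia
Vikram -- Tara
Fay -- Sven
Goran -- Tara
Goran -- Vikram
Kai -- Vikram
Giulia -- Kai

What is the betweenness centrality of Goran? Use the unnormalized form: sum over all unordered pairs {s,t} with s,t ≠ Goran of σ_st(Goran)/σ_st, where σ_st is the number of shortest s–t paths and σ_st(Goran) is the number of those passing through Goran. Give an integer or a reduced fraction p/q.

5/2

Pairs whose geodesics pass through Goran — Sven–Giulia: 1/2; Vikram–Giulia: 1/2; Giulia–Fay: 1/2; Giulia–Tara: 1.
All other pairs contribute 0.
Summing the contributions gives betweenness(Goran) = 5/2.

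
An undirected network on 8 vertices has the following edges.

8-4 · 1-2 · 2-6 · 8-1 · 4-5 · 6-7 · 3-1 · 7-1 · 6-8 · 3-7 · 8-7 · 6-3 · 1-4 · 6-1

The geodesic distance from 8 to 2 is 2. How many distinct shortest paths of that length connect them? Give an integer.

The shortest distance is 2. The length-2 paths are: 8–1–2; 8–6–2.
That gives 2 distinct shortest paths.

2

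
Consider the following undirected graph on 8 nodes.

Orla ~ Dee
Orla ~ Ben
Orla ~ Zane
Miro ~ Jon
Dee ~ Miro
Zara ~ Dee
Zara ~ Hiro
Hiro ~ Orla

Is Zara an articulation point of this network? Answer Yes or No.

No

Even without Zara, every remaining node can still reach every other (the residual graph is connected), so Zara is not a cut vertex.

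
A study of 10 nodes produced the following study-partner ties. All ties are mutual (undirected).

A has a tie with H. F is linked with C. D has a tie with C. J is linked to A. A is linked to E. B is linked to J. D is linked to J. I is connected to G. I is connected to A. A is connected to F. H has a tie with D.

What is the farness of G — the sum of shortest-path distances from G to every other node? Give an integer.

Distances from G: A:2, B:4, C:4, D:4, E:3, F:3, H:3, I:1, J:3.
Sum = 2 + 4 + 4 + 4 + 3 + 3 + 3 + 1 + 3 = 27.

27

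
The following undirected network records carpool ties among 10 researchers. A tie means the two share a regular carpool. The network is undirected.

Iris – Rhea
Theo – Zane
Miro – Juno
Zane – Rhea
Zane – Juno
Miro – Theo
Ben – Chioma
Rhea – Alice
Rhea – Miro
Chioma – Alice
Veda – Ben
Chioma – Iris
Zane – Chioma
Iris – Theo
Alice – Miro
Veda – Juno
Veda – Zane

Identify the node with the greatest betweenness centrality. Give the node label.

Zane

Unnormalized betweenness of each node: Alice:25/12, Ben:1, Chioma:139/20, Iris:7/4, Juno:25/12, Miro:239/60, Rhea:46/15, Theo:109/60, Veda:31/12, Zane:521/60.
Zane has the largest value, 521/60, making it the main broker — the node through which the most shortest paths run.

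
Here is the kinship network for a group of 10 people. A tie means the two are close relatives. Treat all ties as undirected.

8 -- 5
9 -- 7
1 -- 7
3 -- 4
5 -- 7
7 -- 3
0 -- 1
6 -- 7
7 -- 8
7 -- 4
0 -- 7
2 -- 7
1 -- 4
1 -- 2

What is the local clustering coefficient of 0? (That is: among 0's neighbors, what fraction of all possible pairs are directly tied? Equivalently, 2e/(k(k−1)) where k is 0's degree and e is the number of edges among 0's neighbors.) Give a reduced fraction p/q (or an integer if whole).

0's neighbors: 1 and 7 (k = 2).
Possible neighbor pairs: C(2,2) = 1. Edges among them: 1–7 → e = 1.
Clustering(0) = 1/1.

1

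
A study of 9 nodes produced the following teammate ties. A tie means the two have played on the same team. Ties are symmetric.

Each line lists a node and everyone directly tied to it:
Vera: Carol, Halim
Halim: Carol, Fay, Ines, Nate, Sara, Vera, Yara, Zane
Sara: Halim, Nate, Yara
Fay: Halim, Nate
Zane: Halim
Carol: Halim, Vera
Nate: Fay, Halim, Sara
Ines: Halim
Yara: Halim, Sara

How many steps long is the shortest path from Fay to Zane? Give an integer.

One shortest route is Fay – Halim – Zane, which uses 2 edges, and Fay and Zane are not directly tied, so nothing shorter exists. So d(Fay,Zane) = 2.

2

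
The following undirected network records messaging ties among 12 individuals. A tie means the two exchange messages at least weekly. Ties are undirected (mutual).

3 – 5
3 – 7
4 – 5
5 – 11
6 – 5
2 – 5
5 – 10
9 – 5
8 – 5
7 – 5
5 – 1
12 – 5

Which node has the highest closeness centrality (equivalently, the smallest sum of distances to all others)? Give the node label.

5

Farness (sum of distances to all others) for each node — 1:21, 2:21, 3:20, 4:21, 5:11, 6:21, 7:20, 8:21, 9:21, 10:21, 11:21, 12:21.
The smallest farness is 11, for 5, so 5 has the highest closeness.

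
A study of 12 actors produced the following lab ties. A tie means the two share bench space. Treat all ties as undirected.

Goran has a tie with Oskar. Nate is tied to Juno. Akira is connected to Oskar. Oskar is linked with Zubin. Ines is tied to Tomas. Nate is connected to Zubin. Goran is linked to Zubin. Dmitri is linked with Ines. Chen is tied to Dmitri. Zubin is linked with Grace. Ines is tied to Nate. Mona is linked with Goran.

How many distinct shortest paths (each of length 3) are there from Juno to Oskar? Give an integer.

1

The shortest distance is 3, and the only length-3 path is Juno–Nate–Zubin–Oskar. So there is exactly 1 shortest path.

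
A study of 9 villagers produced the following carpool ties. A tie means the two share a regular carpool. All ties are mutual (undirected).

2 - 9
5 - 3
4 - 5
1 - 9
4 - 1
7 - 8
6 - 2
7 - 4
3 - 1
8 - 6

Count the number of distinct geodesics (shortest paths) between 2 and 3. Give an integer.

1

The shortest distance is 3, and the only length-3 path is 2–9–1–3. So there is exactly 1 shortest path.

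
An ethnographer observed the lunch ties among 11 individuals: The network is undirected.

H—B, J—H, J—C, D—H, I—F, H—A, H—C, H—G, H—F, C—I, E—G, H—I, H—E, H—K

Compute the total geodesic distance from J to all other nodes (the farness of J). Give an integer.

18

Distances from J: A:2, B:2, C:1, D:2, E:2, F:2, G:2, H:1, I:2, K:2.
Sum = 2 + 2 + 1 + 2 + 2 + 2 + 2 + 1 + 2 + 2 = 18.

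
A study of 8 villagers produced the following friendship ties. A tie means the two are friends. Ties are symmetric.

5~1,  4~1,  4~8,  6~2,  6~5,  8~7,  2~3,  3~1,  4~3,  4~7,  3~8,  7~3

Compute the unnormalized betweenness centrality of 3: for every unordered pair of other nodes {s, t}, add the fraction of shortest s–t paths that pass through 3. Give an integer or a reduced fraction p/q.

17/2

Pairs whose geodesics pass through 3 — 2–1: 1; 2–7: 1; 2–4: 1; 2–8: 1; 6–7: 1; 6–4: 1/2; 6–8: 1; 5–7: 1/2; 5–8: 1/2; 1–7: 1/2; 1–8: 1/2.
All other pairs contribute 0.
Summing the contributions gives betweenness(3) = 17/2.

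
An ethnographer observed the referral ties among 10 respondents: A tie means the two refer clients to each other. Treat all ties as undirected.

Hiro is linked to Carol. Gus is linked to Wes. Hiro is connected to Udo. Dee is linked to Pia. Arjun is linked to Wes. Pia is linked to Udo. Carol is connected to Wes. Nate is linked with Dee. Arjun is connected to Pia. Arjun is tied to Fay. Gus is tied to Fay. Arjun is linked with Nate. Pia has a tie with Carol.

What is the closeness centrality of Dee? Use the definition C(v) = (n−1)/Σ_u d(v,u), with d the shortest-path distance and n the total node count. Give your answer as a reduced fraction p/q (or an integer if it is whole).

Distances from Dee: Arjun:2, Carol:2, Fay:3, Gus:4, Hiro:3, Nate:1, Pia:1, Udo:2, Wes:3. Sum = 21.
n = 10, so closeness = 9/21 = 3/7.

3/7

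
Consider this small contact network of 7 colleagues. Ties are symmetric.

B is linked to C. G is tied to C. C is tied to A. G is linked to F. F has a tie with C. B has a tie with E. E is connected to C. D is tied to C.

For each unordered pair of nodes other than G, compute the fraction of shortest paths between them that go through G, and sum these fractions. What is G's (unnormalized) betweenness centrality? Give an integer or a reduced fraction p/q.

No shortest path between any pair of other nodes passes through G.
Summing the contributions gives betweenness(G) = 0.

0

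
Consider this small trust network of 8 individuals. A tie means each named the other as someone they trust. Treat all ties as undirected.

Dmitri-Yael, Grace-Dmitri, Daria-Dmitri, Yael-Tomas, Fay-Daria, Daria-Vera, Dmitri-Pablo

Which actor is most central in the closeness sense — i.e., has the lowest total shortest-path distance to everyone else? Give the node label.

Farness (sum of distances to all others) for each node — Daria:12, Dmitri:10, Fay:18, Grace:16, Pablo:16, Tomas:20, Vera:18, Yael:14.
The smallest farness is 10, for Dmitri, so Dmitri has the highest closeness.

Dmitri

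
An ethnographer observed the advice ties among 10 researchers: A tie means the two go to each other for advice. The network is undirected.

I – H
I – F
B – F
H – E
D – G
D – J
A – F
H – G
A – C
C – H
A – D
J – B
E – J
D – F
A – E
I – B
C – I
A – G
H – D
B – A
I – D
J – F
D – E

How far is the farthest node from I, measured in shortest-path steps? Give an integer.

Distances from I: A:2, B:1, C:1, D:1, E:2, F:1, G:2, H:1, J:2.
The largest is 2 (to A, G, E, and J), so the eccentricity of I is 2.

2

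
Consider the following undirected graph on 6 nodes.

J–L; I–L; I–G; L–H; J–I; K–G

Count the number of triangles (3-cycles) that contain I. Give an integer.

1

I's neighbors: G, J, and L.
Neighbor pairs that are themselves tied: I–J–L. Each forms one triangle with I, for 1 in total.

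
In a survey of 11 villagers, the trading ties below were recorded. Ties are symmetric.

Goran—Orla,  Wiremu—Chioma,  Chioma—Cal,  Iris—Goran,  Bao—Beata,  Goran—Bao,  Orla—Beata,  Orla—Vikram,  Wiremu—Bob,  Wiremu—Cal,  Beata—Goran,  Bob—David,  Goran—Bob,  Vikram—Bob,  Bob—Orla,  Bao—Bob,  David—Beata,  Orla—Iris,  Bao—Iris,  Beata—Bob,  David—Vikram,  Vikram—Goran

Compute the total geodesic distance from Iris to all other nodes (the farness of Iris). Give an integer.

23

Distances from Iris: Bao:1, Beata:2, Bob:2, Cal:4, Chioma:4, David:3, Goran:1, Orla:1, Vikram:2, Wiremu:3.
Sum = 1 + 2 + 2 + 4 + 4 + 3 + 1 + 1 + 2 + 3 = 23.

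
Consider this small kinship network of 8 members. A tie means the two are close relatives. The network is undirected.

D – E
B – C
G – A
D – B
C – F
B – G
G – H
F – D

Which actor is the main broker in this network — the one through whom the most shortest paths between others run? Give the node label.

B

Unnormalized betweenness of each node: A:0, B:13, C:2, D:8, E:0, F:1, G:11, H:0.
B has the largest value, 13, making it the main broker — the node through which the most shortest paths run.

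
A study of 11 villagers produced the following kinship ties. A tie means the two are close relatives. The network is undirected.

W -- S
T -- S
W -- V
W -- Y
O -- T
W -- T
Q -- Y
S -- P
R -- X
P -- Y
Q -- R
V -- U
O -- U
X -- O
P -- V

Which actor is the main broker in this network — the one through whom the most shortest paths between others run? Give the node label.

Unnormalized betweenness of each node: O:10, P:13/3, Q:17/3, R:11/3, S:13/6, T:13/2, U:19/6, V:11/2, W:25/3, X:5, Y:29/3.
O has the largest value, 10, making it the main broker — the node through which the most shortest paths run.

O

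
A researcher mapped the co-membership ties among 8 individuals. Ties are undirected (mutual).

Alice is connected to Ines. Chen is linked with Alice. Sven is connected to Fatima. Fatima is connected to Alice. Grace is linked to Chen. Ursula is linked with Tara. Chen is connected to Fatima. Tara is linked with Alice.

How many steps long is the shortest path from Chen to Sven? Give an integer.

One shortest route is Chen – Fatima – Sven, which uses 2 edges, and Chen and Sven are not directly tied, so nothing shorter exists. So d(Chen,Sven) = 2.

2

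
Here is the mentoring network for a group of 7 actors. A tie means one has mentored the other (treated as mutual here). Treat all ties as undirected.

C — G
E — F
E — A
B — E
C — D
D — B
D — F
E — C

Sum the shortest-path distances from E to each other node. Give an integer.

8

Distances from E: A:1, B:1, C:1, D:2, F:1, G:2.
Sum = 1 + 1 + 1 + 2 + 1 + 2 = 8.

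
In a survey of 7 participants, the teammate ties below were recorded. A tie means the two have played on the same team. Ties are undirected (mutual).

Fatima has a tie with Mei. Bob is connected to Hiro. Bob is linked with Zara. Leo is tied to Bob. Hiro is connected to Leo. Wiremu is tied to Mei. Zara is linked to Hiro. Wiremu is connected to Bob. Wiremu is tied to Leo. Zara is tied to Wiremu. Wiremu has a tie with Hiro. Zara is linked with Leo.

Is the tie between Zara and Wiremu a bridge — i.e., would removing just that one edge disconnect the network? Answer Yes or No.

No

Even without that edge, Zara still reaches Wiremu via Zara – Bob – Wiremu, so the network stays connected. Not a bridge.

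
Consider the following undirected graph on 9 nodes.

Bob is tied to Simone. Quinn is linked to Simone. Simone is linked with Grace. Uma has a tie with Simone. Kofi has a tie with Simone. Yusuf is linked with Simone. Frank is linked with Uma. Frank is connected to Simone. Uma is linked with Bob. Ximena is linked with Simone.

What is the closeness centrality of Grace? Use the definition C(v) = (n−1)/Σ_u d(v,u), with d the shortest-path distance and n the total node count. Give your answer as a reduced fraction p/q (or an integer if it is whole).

8/15

Distances from Grace: Bob:2, Frank:2, Kofi:2, Quinn:2, Simone:1, Uma:2, Ximena:2, Yusuf:2. Sum = 15.
n = 9, so closeness = 8/15.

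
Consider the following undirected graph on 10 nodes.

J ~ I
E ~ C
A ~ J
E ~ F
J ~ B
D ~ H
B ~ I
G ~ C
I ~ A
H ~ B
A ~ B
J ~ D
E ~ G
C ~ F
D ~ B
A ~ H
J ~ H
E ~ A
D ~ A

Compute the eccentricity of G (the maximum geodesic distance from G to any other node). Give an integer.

3

Distances from G: A:2, B:3, C:1, D:3, E:1, F:2, H:3, I:3, J:3.
The largest is 3 (to D, J, I, H, and B), so the eccentricity of G is 3.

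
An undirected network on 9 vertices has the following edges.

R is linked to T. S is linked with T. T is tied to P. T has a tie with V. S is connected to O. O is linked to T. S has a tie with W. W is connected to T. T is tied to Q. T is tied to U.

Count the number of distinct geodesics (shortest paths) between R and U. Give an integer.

1

The shortest distance is 2, and the only length-2 path is R–T–U. So there is exactly 1 shortest path.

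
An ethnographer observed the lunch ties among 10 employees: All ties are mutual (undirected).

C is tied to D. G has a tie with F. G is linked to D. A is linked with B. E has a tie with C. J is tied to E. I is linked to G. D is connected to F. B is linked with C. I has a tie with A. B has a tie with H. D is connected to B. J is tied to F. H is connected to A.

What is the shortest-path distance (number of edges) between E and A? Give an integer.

3

One shortest route is E – C – B – A, which uses 3 edges, and at distance 2 from E we only reach {B, D, F}, which does not include A. So d(E,A) = 3.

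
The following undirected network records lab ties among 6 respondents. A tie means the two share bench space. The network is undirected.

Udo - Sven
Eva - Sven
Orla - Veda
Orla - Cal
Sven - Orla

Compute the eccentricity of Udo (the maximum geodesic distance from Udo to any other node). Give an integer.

3

Distances from Udo: Cal:3, Eva:2, Orla:2, Sven:1, Veda:3.
The largest is 3 (to Cal and Veda), so the eccentricity of Udo is 3.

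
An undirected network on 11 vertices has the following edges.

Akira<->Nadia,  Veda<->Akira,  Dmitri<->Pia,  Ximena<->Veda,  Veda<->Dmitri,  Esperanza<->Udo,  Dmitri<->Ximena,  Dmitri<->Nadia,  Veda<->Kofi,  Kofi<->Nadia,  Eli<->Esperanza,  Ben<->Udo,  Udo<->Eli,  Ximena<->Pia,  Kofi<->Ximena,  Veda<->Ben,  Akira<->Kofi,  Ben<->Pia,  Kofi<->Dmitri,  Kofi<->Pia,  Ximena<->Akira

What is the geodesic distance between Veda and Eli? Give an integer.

3

One shortest route is Veda – Ben – Udo – Eli, which uses 3 edges, and at distance 2 from Veda we only reach {Nadia, Pia, Udo}, which does not include Eli. So d(Veda,Eli) = 3.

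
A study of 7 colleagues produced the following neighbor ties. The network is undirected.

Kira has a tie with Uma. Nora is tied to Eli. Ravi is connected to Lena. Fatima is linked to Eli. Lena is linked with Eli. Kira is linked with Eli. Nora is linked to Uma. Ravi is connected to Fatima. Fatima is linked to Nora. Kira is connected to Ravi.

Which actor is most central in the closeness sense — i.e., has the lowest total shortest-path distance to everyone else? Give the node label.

Farness (sum of distances to all others) for each node — Eli:8, Fatima:9, Kira:9, Lena:11, Nora:9, Ravi:9, Uma:11.
The smallest farness is 8, for Eli, so Eli has the highest closeness.

Eli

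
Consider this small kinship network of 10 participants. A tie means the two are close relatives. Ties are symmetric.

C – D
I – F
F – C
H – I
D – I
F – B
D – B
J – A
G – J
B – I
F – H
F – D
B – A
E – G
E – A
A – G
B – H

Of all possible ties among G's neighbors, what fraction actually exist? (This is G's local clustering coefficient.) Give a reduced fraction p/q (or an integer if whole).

G's neighbors: A, E, and J (k = 3).
Possible neighbor pairs: C(3,2) = 3. Edges among them: A–E, A–J → e = 2.
Clustering(G) = 2/3.

2/3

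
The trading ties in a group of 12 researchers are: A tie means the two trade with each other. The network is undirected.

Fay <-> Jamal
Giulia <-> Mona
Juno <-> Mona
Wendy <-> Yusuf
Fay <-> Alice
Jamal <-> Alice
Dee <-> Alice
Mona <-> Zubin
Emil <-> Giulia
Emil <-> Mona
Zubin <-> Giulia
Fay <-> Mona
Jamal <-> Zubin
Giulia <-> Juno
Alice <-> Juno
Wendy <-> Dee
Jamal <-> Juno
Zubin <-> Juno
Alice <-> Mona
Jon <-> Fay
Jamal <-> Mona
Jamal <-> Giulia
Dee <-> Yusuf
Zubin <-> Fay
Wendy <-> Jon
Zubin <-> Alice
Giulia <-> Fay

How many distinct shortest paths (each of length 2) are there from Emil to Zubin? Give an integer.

2

The shortest distance is 2. The length-2 paths are: Emil–Giulia–Zubin; Emil–Mona–Zubin.
That gives 2 distinct shortest paths.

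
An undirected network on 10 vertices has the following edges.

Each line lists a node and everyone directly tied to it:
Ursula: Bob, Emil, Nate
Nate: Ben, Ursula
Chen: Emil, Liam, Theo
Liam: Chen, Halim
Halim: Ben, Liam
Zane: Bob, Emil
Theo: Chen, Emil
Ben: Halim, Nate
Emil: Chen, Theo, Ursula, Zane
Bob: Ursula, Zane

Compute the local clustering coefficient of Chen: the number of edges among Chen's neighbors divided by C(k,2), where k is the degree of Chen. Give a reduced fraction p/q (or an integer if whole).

1/3

Chen's neighbors: Emil, Liam, and Theo (k = 3).
Possible neighbor pairs: C(3,2) = 3. Edges among them: Emil–Theo → e = 1.
Clustering(Chen) = 1/3.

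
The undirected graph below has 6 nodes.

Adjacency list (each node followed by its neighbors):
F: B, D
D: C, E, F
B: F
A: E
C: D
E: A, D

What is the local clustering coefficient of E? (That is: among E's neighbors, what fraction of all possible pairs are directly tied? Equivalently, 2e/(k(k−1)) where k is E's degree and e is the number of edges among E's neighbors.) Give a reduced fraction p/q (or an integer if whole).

E's neighbors: A and D (k = 2).
Possible neighbor pairs: C(2,2) = 1. Edges among them: none → e = 0.
Clustering(E) = 0/1.

0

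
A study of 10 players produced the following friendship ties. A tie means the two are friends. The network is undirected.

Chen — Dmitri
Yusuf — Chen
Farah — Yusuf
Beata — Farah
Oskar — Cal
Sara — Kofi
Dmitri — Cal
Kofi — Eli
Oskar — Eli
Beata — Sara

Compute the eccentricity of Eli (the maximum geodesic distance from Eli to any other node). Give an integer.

Distances from Eli: Beata:3, Cal:2, Chen:4, Dmitri:3, Farah:4, Kofi:1, Oskar:1, Sara:2, Yusuf:5.
The largest is 5 (to Yusuf), so the eccentricity of Eli is 5.

5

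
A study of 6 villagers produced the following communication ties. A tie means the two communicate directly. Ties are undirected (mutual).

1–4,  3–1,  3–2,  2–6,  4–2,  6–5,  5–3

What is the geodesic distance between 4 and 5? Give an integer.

3

One shortest route is 4 – 2 – 3 – 5, which uses 3 edges, and at distance 2 from 4 we only reach {3, 6}, which does not include 5. So d(4,5) = 3.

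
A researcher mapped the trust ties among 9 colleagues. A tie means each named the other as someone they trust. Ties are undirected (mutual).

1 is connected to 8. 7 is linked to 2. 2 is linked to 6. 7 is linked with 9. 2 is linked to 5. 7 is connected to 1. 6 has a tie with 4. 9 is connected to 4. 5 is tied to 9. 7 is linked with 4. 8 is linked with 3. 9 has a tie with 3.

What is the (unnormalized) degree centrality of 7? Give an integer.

4

7 is directly tied to 1, 2, 4, and 9. That is 4 neighbors, so the degree of 7 is 4.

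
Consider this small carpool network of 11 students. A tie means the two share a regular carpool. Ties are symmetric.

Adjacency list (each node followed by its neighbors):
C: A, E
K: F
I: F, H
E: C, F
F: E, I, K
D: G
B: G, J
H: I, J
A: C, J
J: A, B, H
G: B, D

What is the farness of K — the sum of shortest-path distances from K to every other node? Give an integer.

Distances from K: A:4, B:5, C:3, D:7, E:2, F:1, G:6, H:3, I:2, J:4.
Sum = 4 + 5 + 3 + 7 + 2 + 1 + 6 + 3 + 2 + 4 = 37.

37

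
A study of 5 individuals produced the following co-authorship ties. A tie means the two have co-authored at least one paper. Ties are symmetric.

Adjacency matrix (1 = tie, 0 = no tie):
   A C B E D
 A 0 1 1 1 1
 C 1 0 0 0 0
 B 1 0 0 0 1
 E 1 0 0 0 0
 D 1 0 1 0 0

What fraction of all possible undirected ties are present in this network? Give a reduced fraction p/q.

1/2

There are 5 edges and 5 nodes, so the maximum possible is C(5,2) = 10.
Density = 5/10 = 1/2.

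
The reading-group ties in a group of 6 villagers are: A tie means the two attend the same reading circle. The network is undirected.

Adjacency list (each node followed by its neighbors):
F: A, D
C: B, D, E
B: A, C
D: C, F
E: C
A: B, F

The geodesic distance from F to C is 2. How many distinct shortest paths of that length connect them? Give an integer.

1

The shortest distance is 2, and the only length-2 path is F–D–C. So there is exactly 1 shortest path.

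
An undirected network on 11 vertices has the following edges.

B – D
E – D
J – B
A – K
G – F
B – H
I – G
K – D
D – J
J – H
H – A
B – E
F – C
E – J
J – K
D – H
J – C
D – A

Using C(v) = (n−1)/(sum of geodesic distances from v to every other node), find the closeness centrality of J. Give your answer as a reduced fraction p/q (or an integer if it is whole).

10/17

Distances from J: A:2, B:1, C:1, D:1, E:1, F:2, G:3, H:1, I:4, K:1. Sum = 17.
n = 11, so closeness = 10/17.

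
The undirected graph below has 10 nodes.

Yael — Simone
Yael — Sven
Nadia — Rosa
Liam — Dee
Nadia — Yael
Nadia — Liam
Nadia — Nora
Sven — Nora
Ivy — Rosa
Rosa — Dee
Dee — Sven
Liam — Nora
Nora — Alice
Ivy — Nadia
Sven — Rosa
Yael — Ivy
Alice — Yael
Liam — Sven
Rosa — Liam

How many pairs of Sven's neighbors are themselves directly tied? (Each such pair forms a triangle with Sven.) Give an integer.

4

Sven's neighbors: Dee, Liam, Nora, Rosa, and Yael.
Neighbor pairs that are themselves tied: Sven–Dee–Liam; Sven–Dee–Rosa; Sven–Liam–Nora; Sven–Liam–Rosa. Each forms one triangle with Sven, for 4 in total.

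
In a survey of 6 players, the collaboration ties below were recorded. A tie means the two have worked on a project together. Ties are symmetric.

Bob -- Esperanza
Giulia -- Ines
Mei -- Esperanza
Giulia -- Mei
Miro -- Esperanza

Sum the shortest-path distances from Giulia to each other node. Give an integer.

10

Distances from Giulia: Bob:3, Esperanza:2, Ines:1, Mei:1, Miro:3.
Sum = 3 + 2 + 1 + 1 + 3 = 10.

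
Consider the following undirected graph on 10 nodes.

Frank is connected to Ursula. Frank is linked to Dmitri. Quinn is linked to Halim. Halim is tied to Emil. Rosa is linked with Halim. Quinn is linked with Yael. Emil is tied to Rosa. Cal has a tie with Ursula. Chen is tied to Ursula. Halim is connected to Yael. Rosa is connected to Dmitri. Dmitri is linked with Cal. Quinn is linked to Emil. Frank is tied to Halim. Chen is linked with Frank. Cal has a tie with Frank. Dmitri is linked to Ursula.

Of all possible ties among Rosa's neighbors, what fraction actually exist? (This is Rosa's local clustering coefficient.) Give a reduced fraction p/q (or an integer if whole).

Rosa's neighbors: Dmitri, Emil, and Halim (k = 3).
Possible neighbor pairs: C(3,2) = 3. Edges among them: Emil–Halim → e = 1.
Clustering(Rosa) = 1/3.

1/3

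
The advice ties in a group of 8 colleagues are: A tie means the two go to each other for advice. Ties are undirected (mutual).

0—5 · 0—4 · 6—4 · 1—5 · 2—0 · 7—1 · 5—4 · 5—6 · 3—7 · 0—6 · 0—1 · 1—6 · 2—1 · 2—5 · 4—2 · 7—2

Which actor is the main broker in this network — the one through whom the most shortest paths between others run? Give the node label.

7

Unnormalized betweenness of each node: 0:1/2, 1:17/4, 2:17/4, 3:0, 4:1/4, 5:1/2, 6:1/4, 7:6.
7 has the largest value, 6, making it the main broker — the node through which the most shortest paths run.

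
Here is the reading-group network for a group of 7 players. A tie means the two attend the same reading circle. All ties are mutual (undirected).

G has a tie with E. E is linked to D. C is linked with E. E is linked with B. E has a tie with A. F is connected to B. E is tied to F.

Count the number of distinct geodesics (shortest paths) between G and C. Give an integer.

The shortest distance is 2, and the only length-2 path is G–E–C. So there is exactly 1 shortest path.

1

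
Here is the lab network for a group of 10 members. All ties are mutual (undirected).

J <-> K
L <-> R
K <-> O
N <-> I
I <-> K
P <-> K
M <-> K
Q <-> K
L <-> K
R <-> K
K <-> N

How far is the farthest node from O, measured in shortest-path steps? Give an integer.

Distances from O: I:2, J:2, K:1, L:2, M:2, N:2, P:2, Q:2, R:2.
The largest is 2 (to M, P, N, J, Q, I, R, and L), so the eccentricity of O is 2.

2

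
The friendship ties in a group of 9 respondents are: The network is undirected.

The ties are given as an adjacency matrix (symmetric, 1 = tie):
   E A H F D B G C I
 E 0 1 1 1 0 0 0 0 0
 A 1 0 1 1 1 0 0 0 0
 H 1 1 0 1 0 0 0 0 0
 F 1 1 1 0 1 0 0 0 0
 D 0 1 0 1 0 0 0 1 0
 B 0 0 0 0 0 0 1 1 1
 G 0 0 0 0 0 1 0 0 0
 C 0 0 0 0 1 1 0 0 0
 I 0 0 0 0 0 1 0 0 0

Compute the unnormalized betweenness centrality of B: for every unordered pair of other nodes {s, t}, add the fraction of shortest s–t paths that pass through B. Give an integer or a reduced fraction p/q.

13

Pairs whose geodesics pass through B — E–G: 2/2; E–I: 2/2; A–G: 1; A–I: 1; H–G: 2/2; H–I: 2/2; F–G: 1; F–I: 1; D–G: 1; D–I: 1; G–C: 1; G–I: 1; C–I: 1.
All other pairs contribute 0.
Summing the contributions gives betweenness(B) = 13.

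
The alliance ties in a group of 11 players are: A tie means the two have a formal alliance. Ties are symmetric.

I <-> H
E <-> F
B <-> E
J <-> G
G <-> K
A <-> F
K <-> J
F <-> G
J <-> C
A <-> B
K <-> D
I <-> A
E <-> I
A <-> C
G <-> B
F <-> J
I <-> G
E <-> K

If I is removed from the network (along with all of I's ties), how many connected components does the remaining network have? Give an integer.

2

Without I, the remaining ties split the others into: {A, B, C, D, E, F, G, J, K}; {H}.
That's 2 separate components.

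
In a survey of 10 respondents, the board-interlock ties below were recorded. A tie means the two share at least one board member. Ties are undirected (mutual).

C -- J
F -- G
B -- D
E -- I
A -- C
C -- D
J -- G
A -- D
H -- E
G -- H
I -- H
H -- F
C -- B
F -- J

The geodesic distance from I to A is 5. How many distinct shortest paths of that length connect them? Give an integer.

2

The shortest distance is 5. The length-5 paths are: I–H–G–J–C–A; I–H–F–J–C–A.
That gives 2 distinct shortest paths.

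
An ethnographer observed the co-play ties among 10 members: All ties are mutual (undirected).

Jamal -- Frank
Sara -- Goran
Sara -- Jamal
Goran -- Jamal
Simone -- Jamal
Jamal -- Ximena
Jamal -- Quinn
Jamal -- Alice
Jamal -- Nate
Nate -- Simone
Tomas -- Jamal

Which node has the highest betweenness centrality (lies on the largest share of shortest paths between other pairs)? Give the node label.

Jamal

Unnormalized betweenness of each node: Alice:0, Frank:0, Goran:0, Jamal:34, Nate:0, Quinn:0, Sara:0, Simone:0, Tomas:0, Ximena:0.
Jamal has the largest value, 34, making it the main broker — the node through which the most shortest paths run.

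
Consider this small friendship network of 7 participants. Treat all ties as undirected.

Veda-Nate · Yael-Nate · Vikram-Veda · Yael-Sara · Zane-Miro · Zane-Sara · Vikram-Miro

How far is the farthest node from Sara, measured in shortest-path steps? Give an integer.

Distances from Sara: Miro:2, Nate:2, Veda:3, Vikram:3, Yael:1, Zane:1.
The largest is 3 (to Vikram and Veda), so the eccentricity of Sara is 3.

3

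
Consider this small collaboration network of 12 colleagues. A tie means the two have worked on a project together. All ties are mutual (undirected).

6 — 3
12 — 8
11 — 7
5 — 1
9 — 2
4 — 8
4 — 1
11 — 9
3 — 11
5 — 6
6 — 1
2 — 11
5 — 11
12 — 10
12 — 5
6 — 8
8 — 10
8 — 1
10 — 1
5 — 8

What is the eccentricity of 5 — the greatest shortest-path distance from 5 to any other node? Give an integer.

Distances from 5: 1:1, 2:2, 3:2, 4:2, 6:1, 7:2, 8:1, 9:2, 10:2, 11:1, 12:1.
The largest is 2 (to 3, 7, 2, 9, 4, and 10), so the eccentricity of 5 is 2.

2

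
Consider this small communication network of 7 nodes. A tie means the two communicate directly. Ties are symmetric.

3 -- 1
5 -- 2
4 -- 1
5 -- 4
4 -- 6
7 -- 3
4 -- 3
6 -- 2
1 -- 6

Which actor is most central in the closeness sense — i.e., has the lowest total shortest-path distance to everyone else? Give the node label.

Farness (sum of distances to all others) for each node — 1:9, 2:13, 3:10, 4:8, 5:11, 6:10, 7:15.
The smallest farness is 8, for 4, so 4 has the highest closeness.

4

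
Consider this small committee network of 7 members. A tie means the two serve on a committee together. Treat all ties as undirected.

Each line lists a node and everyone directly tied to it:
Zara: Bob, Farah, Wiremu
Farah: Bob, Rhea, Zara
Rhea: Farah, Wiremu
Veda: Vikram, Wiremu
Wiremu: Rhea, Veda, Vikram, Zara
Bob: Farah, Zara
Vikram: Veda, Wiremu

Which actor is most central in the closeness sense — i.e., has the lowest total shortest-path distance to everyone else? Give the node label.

Wiremu

Farness (sum of distances to all others) for each node — Bob:12, Farah:11, Rhea:10, Veda:12, Vikram:12, Wiremu:8, Zara:9.
The smallest farness is 8, for Wiremu, so Wiremu has the highest closeness.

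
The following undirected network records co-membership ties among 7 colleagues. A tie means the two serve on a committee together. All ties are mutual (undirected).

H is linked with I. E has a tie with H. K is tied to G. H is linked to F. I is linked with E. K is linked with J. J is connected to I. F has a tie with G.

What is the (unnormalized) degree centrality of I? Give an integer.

3

I is directly tied to E, H, and J. That is 3 neighbors, so the degree of I is 3.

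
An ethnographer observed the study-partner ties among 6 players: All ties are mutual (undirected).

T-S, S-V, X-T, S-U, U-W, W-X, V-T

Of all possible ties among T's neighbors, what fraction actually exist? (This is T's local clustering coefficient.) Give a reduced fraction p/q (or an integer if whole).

T's neighbors: S, V, and X (k = 3).
Possible neighbor pairs: C(3,2) = 3. Edges among them: S–V → e = 1.
Clustering(T) = 1/3.

1/3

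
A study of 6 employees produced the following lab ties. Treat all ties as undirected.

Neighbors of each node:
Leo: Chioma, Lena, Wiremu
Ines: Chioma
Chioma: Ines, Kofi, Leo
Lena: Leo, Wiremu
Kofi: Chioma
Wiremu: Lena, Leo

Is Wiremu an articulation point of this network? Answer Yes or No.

Even without Wiremu, every remaining node can still reach every other (the residual graph is connected), so Wiremu is not a cut vertex.

No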